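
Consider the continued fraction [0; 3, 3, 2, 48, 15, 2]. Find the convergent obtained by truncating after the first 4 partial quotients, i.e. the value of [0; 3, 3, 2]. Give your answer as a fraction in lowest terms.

Start with 2.
3 + 1/(2/1) = 3 + 1/2 = 7/2
3 + 1/(7/2) = 3 + 2/7 = 23/7
0 + 1/(23/7) = 0 + 7/23 = 7/23

7/23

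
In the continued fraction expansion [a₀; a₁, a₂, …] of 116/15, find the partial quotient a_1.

1

116 = 7·15 + 11, so a_0 = 7
15 = 1·11 + 4, so a_1 = 1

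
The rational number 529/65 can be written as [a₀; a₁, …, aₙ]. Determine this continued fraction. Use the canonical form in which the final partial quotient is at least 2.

[8; 7, 4, 2]

⌊529/65⌋ = 8, remainder 9
⌊65/9⌋ = 7, remainder 2
⌊9/2⌋ = 4, remainder 1
⌊2/1⌋ = 2, remainder 0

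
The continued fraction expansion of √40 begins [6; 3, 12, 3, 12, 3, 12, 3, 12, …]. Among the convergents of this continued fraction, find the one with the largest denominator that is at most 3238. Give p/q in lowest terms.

a_0 = 6: 6/1  (≤ bound)
a_1 = 3: 19/3  (≤ bound)
a_2 = 12: 234/37  (≤ bound)
a_3 = 3: 721/114  (≤ bound)
a_4 = 12: 8886/1405  (≤ bound)
a_5 = 3: 27379/4329  (> 3238, stop)

8886/1405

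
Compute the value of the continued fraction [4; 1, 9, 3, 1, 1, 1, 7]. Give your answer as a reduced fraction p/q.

4231/863

a_0 = 4: 4/1
a_1 = 1: 5/1
a_2 = 9: 49/10
a_3 = 3: 152/31
a_4 = 1: 201/41
a_5 = 1: 353/72
a_6 = 1: 554/113
a_7 = 7: 4231/863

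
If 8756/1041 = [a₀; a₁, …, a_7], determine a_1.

2

8756 ÷ 1041 → quotient 8, remainder 428
1041 ÷ 428 → quotient 2, remainder 185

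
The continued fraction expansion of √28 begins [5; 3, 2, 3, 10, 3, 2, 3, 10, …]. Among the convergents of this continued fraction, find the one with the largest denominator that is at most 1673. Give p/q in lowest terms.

4048/765

List convergents until the denominator exceeds the bound:
a_0 = 5: 5/1  (≤ bound)
a_1 = 3: 16/3  (≤ bound)
a_2 = 2: 37/7  (≤ bound)
a_3 = 3: 127/24  (≤ bound)
a_4 = 10: 1307/247  (≤ bound)
a_5 = 3: 4048/765  (≤ bound)
a_6 = 2: 9403/1777  (> 1673, stop)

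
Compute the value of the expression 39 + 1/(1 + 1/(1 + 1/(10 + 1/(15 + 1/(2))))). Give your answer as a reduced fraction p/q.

a_0 = 39: 39/1
a_1 = 1: 40/1
a_2 = 1: 79/2
a_3 = 10: 830/21
a_4 = 15: 12529/317
a_5 = 2: 25888/655

25888/655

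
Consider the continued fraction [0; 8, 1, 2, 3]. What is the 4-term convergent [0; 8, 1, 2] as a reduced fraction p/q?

3/26

a_0 = 0: 0/1
a_1 = 8: 1/8
a_2 = 1: 1/9
a_3 = 2: 3/26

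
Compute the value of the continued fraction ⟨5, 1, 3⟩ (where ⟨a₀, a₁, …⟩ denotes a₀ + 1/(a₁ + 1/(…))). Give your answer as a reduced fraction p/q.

Use the convergent recurrence hₖ = aₖ·hₖ₋₁ + hₖ₋₂ (and likewise for the denominators kₖ):
a_0 = 5: 5/1
a_1 = 1: 6/1
a_2 = 3: 23/4

23/4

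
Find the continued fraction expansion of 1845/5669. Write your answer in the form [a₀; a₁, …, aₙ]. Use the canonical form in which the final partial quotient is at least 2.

Apply division with remainder until the remainder is 0:
1845 ÷ 5669 → quotient 0, remainder 1845
5669 ÷ 1845 → quotient 3, remainder 134
1845 ÷ 134 → quotient 13, remainder 103
134 ÷ 103 → quotient 1, remainder 31
103 ÷ 31 → quotient 3, remainder 10
31 ÷ 10 → quotient 3, remainder 1
10 ÷ 1 → quotient 10, remainder 0

[0; 3, 13, 1, 3, 3, 10]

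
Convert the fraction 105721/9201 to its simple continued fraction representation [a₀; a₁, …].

[11; 2, 24, 1, 11, 15]

⌊105721/9201⌋ = 11, remainder 4510
⌊9201/4510⌋ = 2, remainder 181
⌊4510/181⌋ = 24, remainder 166
⌊181/166⌋ = 1, remainder 15
⌊166/15⌋ = 11, remainder 1
⌊15/1⌋ = 15, remainder 0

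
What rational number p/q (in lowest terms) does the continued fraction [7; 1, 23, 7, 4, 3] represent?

18058/2269

Start with 3.
4 + 1/(3/1) = 4 + 1/3 = 13/3
7 + 1/(13/3) = 7 + 3/13 = 94/13
23 + 1/(94/13) = 23 + 13/94 = 2175/94
1 + 1/(2175/94) = 1 + 94/2175 = 2269/2175
7 + 1/(2269/2175) = 7 + 2175/2269 = 18058/2269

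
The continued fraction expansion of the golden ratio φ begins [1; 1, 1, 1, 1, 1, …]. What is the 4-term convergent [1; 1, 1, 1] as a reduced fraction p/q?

Start with 1.
1 + 1/(1/1) = 1 + 1/1 = 2/1
1 + 1/(2/1) = 1 + 1/2 = 3/2
1 + 1/(3/2) = 1 + 2/3 = 5/3

5/3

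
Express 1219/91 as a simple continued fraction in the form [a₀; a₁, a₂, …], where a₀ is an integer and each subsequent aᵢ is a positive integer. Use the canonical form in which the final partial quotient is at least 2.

[13; 2, 1, 1, 8, 2]

⌊1219/91⌋ = 13, remainder 36
⌊91/36⌋ = 2, remainder 19
⌊36/19⌋ = 1, remainder 17
⌊19/17⌋ = 1, remainder 2
⌊17/2⌋ = 8, remainder 1
⌊2/1⌋ = 2, remainder 0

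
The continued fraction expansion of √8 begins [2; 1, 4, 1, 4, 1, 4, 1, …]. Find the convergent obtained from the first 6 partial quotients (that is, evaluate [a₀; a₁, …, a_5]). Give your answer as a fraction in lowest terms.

99/35

Start with 1.
4 + 1/(1/1) = 4 + 1/1 = 5/1
1 + 1/(5/1) = 1 + 1/5 = 6/5
4 + 1/(6/5) = 4 + 5/6 = 29/6
1 + 1/(29/6) = 1 + 6/29 = 35/29
2 + 1/(35/29) = 2 + 29/35 = 99/35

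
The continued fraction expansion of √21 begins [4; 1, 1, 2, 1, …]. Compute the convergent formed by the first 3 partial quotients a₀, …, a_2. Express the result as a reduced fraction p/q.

a_0 = 4: 4/1
a_1 = 1: 5/1
a_2 = 1: 9/2

9/2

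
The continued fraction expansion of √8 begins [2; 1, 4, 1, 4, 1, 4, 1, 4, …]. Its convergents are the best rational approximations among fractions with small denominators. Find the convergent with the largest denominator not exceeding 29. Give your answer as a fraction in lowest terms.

a_0 = 2: 2/1  (≤ bound)
a_1 = 1: 3/1  (≤ bound)
a_2 = 4: 14/5  (≤ bound)
a_3 = 1: 17/6  (≤ bound)
a_4 = 4: 82/29  (≤ bound)
a_5 = 1: 99/35  (> 29, stop)

82/29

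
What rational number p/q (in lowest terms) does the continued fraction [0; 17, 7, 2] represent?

Start with 2.
7 + 1/(2/1) = 7 + 1/2 = 15/2
17 + 1/(15/2) = 17 + 2/15 = 257/15
0 + 1/(257/15) = 0 + 15/257 = 15/257

15/257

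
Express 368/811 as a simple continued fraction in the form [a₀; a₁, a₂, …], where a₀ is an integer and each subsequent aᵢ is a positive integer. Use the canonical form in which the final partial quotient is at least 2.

Run the Euclidean algorithm, recording each quotient:
368 = 0·811 + 368, so a_0 = 0
811 = 2·368 + 75, so a_1 = 2
368 = 4·75 + 68, so a_2 = 4
75 = 1·68 + 7, so a_3 = 1
68 = 9·7 + 5, so a_4 = 9
7 = 1·5 + 2, so a_5 = 1
5 = 2·2 + 1, so a_6 = 2
2 = 2·1 + 0, so a_7 = 2

[0; 2, 4, 1, 9, 1, 2, 2]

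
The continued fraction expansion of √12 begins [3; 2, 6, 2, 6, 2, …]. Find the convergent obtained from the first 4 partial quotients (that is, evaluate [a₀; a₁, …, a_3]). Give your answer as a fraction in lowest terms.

Compute successive convergents:
a_0 = 3: 3/1
a_1 = 2: 7/2
a_2 = 6: 45/13
a_3 = 2: 97/28

97/28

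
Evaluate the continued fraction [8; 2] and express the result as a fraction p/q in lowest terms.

Use the convergent recurrence hₖ = aₖ·hₖ₋₁ + hₖ₋₂ (and likewise for the denominators kₖ):
a_0 = 8: 8/1
a_1 = 2: 17/2

17/2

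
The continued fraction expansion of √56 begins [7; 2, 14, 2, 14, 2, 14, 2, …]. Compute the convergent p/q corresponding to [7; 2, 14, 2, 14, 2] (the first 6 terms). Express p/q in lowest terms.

a_0 = 7: 7/1
a_1 = 2: 15/2
a_2 = 14: 217/29
a_3 = 2: 449/60
a_4 = 14: 6503/869
a_5 = 2: 13455/1798

13455/1798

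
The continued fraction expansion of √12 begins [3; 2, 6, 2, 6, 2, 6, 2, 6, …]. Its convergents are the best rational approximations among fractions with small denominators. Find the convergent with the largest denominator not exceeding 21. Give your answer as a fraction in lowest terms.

45/13

List convergents until the denominator exceeds the bound:
a_0 = 3: 3/1  (≤ bound)
a_1 = 2: 7/2  (≤ bound)
a_2 = 6: 45/13  (≤ bound)
a_3 = 2: 97/28  (> 21, stop)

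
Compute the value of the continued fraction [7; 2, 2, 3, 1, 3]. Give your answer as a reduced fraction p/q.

Compute successive convergents:
a_0 = 7: 7/1
a_1 = 2: 15/2
a_2 = 2: 37/5
a_3 = 3: 126/17
a_4 = 1: 163/22
a_5 = 3: 615/83

615/83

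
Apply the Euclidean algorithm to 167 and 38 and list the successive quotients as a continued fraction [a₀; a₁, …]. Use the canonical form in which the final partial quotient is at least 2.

[4; 2, 1, 1, 7]

Run the Euclidean algorithm, recording each quotient:
167 = 4·38 + 15, so a_0 = 4
38 = 2·15 + 8, so a_1 = 2
15 = 1·8 + 7, so a_2 = 1
8 = 1·7 + 1, so a_3 = 1
7 = 7·1 + 0, so a_4 = 7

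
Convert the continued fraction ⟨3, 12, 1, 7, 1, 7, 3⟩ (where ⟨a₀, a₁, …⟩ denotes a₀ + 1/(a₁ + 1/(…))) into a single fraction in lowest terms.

Start with 3.
7 + 1/(3/1) = 7 + 1/3 = 22/3
1 + 1/(22/3) = 1 + 3/22 = 25/22
7 + 1/(25/22) = 7 + 22/25 = 197/25
1 + 1/(197/25) = 1 + 25/197 = 222/197
12 + 1/(222/197) = 12 + 197/222 = 2861/222
3 + 1/(2861/222) = 3 + 222/2861 = 8805/2861

8805/2861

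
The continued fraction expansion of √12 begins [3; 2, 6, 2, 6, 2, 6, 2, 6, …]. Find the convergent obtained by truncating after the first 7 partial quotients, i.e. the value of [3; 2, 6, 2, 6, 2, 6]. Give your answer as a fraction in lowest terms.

Build up convergents one term at a time:
a_0 = 3: 3/1
a_1 = 2: 7/2
a_2 = 6: 45/13
a_3 = 2: 97/28
a_4 = 6: 627/181
a_5 = 2: 1351/390
a_6 = 6: 8733/2521

8733/2521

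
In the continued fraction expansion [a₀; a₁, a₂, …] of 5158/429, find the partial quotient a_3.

Run the Euclidean algorithm, recording each quotient:
⌊5158/429⌋ = 12, remainder 10
⌊429/10⌋ = 42, remainder 9
⌊10/9⌋ = 1, remainder 1
⌊9/1⌋ = 9, remainder 0

9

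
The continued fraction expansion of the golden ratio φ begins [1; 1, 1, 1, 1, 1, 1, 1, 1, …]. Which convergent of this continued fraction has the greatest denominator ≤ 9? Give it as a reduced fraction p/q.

a_0 = 1: 1/1  (≤ bound)
a_1 = 1: 2/1  (≤ bound)
a_2 = 1: 3/2  (≤ bound)
a_3 = 1: 5/3  (≤ bound)
a_4 = 1: 8/5  (≤ bound)
a_5 = 1: 13/8  (≤ bound)
a_6 = 1: 21/13  (> 9, stop)

13/8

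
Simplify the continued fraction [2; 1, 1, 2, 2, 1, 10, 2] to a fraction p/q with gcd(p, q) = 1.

Start with 2.
10 + 1/(2/1) = 10 + 1/2 = 21/2
1 + 1/(21/2) = 1 + 2/21 = 23/21
2 + 1/(23/21) = 2 + 21/23 = 67/23
2 + 1/(67/23) = 2 + 23/67 = 157/67
1 + 1/(157/67) = 1 + 67/157 = 224/157
1 + 1/(224/157) = 1 + 157/224 = 381/224
2 + 1/(381/224) = 2 + 224/381 = 986/381

986/381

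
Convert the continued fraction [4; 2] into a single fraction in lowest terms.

9/2

Use the convergent recurrence hₖ = aₖ·hₖ₋₁ + hₖ₋₂ (and likewise for the denominators kₖ):
a_0 = 4: 4/1
a_1 = 2: 9/2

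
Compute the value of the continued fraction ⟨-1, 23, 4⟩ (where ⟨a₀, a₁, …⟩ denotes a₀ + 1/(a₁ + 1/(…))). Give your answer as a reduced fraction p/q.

-89/93

Start with 4.
23 + 1/(4/1) = 23 + 1/4 = 93/4
-1 + 1/(93/4) = -1 + 4/93 = -89/93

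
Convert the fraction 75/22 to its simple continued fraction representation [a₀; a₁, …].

75 = 3·22 + 9, so a_0 = 3
22 = 2·9 + 4, so a_1 = 2
9 = 2·4 + 1, so a_2 = 2
4 = 4·1 + 0, so a_3 = 4

[3; 2, 2, 4]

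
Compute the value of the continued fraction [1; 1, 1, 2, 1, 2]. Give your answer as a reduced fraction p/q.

Work from the innermost term outward:
Start with 2.
1 + 1/(2/1) = 1 + 1/2 = 3/2
2 + 1/(3/2) = 2 + 2/3 = 8/3
1 + 1/(8/3) = 1 + 3/8 = 11/8
1 + 1/(11/8) = 1 + 8/11 = 19/11
1 + 1/(19/11) = 1 + 11/19 = 30/19

30/19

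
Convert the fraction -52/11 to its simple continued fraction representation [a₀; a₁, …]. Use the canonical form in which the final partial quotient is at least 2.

[-5; 3, 1, 2]

-52 ÷ 11 → quotient -5, remainder 3
11 ÷ 3 → quotient 3, remainder 2
3 ÷ 2 → quotient 1, remainder 1
2 ÷ 1 → quotient 2, remainder 0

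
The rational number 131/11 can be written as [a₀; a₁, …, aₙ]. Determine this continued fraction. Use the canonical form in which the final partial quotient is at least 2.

131 ÷ 11 → quotient 11, remainder 10
11 ÷ 10 → quotient 1, remainder 1
10 ÷ 1 → quotient 10, remainder 0

[11; 1, 10]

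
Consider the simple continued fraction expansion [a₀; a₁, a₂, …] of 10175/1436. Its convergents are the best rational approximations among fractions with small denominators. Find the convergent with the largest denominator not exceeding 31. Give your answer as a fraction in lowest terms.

85/12

a_0 = 7: 7/1  (≤ bound)
a_1 = 11: 78/11  (≤ bound)
a_2 = 1: 85/12  (≤ bound)
a_3 = 2: 248/35  (> 31, stop)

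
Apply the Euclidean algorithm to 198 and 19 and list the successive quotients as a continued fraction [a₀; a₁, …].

Repeatedly divide and take the remainder:
198 ÷ 19 → quotient 10, remainder 8
19 ÷ 8 → quotient 2, remainder 3
8 ÷ 3 → quotient 2, remainder 2
3 ÷ 2 → quotient 1, remainder 1
2 ÷ 1 → quotient 2, remainder 0

[10; 2, 2, 1, 2]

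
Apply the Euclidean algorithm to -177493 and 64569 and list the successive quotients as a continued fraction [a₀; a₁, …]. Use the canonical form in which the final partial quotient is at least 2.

[-3; 3, 1, 55, 2, 47, 3]

-177493 = -3·64569 + 16214, so a_0 = -3
64569 = 3·16214 + 15927, so a_1 = 3
16214 = 1·15927 + 287, so a_2 = 1
15927 = 55·287 + 142, so a_3 = 55
287 = 2·142 + 3, so a_4 = 2
142 = 47·3 + 1, so a_5 = 47
3 = 3·1 + 0, so a_6 = 3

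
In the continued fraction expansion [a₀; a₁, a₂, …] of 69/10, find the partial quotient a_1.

⌊69/10⌋ = 6, remainder 9
⌊10/9⌋ = 1, remainder 1

1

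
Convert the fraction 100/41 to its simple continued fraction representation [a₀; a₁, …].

[2; 2, 3, 1, 1, 2]

Run the Euclidean algorithm, recording each quotient:
100 = 2·41 + 18, so a_0 = 2
41 = 2·18 + 5, so a_1 = 2
18 = 3·5 + 3, so a_2 = 3
5 = 1·3 + 2, so a_3 = 1
3 = 1·2 + 1, so a_4 = 1
2 = 2·1 + 0, so a_5 = 2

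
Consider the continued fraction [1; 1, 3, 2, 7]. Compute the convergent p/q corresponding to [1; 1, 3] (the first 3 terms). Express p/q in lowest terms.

Work from the innermost term outward:
Start with 3.
1 + 1/(3/1) = 1 + 1/3 = 4/3
1 + 1/(4/3) = 1 + 3/4 = 7/4

7/4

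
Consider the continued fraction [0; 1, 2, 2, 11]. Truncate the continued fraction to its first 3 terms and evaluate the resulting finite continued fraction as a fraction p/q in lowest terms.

2/3

a_0 = 0: 0/1
a_1 = 1: 1/1
a_2 = 2: 2/3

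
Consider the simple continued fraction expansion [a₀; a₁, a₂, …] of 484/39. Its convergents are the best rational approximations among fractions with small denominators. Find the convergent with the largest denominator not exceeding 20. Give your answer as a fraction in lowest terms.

a_0 = 12: 12/1  (≤ bound)
a_1 = 2: 25/2  (≤ bound)
a_2 = 2: 62/5  (≤ bound)
a_3 = 3: 211/17  (≤ bound)
a_4 = 2: 484/39  (> 20, stop)

211/17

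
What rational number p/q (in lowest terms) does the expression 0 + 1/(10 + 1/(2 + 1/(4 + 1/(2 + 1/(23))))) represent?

469/4901

Compute successive convergents:
a_0 = 0: 0/1
a_1 = 10: 1/10
a_2 = 2: 2/21
a_3 = 4: 9/94
a_4 = 2: 20/209
a_5 = 23: 469/4901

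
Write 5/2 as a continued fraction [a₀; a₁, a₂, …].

[2; 2]

⌊5/2⌋ = 2, remainder 1
⌊2/1⌋ = 2, remainder 0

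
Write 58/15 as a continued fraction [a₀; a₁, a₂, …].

Repeatedly divide and take the remainder:
58 = 3·15 + 13, so a_0 = 3
15 = 1·13 + 2, so a_1 = 1
13 = 6·2 + 1, so a_2 = 6
2 = 2·1 + 0, so a_3 = 2

[3; 1, 6, 2]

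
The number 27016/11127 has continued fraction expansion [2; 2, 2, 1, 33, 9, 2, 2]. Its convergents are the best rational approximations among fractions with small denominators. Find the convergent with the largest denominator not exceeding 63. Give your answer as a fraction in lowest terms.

List convergents until the denominator exceeds the bound:
a_0 = 2: 2/1  (≤ bound)
a_1 = 2: 5/2  (≤ bound)
a_2 = 2: 12/5  (≤ bound)
a_3 = 1: 17/7  (≤ bound)
a_4 = 33: 573/236  (> 63, stop)

17/7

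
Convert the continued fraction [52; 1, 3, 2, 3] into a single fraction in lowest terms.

1636/31

Start with 3.
2 + 1/(3/1) = 2 + 1/3 = 7/3
3 + 1/(7/3) = 3 + 3/7 = 24/7
1 + 1/(24/7) = 1 + 7/24 = 31/24
52 + 1/(31/24) = 52 + 24/31 = 1636/31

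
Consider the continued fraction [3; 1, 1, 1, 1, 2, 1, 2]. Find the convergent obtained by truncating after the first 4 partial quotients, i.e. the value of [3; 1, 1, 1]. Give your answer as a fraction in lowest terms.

11/3

a_0 = 3: 3/1
a_1 = 1: 4/1
a_2 = 1: 7/2
a_3 = 1: 11/3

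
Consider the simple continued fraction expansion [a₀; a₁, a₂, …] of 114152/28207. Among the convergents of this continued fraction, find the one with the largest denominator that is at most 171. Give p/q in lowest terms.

259/64

a_0 = 4: 4/1  (≤ bound)
a_1 = 21: 85/21  (≤ bound)
a_2 = 3: 259/64  (≤ bound)
a_3 = 3: 862/213  (> 171, stop)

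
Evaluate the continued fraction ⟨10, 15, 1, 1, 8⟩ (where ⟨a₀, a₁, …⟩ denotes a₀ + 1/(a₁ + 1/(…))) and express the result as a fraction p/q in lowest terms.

2657/264

Compute successive convergents:
a_0 = 10: 10/1
a_1 = 15: 151/15
a_2 = 1: 161/16
a_3 = 1: 312/31
a_4 = 8: 2657/264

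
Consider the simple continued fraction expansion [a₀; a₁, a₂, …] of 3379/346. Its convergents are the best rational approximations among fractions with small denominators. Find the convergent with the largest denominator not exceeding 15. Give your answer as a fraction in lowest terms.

127/13

List convergents until the denominator exceeds the bound:
a_0 = 9: 9/1  (≤ bound)
a_1 = 1: 10/1  (≤ bound)
a_2 = 3: 39/4  (≤ bound)
a_3 = 3: 127/13  (≤ bound)
a_4 = 1: 166/17  (> 15, stop)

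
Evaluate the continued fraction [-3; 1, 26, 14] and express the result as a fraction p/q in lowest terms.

-772/379

Work from the innermost term outward:
Start with 14.
26 + 1/(14/1) = 26 + 1/14 = 365/14
1 + 1/(365/14) = 1 + 14/365 = 379/365
-3 + 1/(379/365) = -3 + 365/379 = -772/379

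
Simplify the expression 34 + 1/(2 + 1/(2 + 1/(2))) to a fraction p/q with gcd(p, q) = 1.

a_0 = 34: 34/1
a_1 = 2: 69/2
a_2 = 2: 172/5
a_3 = 2: 413/12

413/12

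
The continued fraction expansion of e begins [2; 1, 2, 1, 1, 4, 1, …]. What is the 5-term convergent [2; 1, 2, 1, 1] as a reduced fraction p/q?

Collapse the nested fraction from the inside out:
Start with 1.
1 + 1/(1/1) = 1 + 1/1 = 2/1
2 + 1/(2/1) = 2 + 1/2 = 5/2
1 + 1/(5/2) = 1 + 2/5 = 7/5
2 + 1/(7/5) = 2 + 5/7 = 19/7

19/7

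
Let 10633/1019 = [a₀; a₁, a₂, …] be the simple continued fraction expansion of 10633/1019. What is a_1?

10633 = 10·1019 + 443, so a_0 = 10
1019 = 2·443 + 133, so a_1 = 2

2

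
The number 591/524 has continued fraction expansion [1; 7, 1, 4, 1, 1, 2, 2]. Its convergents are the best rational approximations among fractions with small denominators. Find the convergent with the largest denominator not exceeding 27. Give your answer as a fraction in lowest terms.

9/8

List convergents until the denominator exceeds the bound:
a_0 = 1: 1/1  (≤ bound)
a_1 = 7: 8/7  (≤ bound)
a_2 = 1: 9/8  (≤ bound)
a_3 = 4: 44/39  (> 27, stop)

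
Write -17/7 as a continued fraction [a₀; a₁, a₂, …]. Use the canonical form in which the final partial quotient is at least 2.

[-3; 1, 1, 3]

-17 = -3·7 + 4, so a_0 = -3
7 = 1·4 + 3, so a_1 = 1
4 = 1·3 + 1, so a_2 = 1
3 = 3·1 + 0, so a_3 = 3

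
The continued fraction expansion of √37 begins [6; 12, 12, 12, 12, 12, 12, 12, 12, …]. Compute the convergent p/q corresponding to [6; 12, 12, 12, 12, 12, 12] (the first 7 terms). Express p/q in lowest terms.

a_0 = 6: 6/1
a_1 = 12: 73/12
a_2 = 12: 882/145
a_3 = 12: 10657/1752
a_4 = 12: 128766/21169
a_5 = 12: 1555849/255780
a_6 = 12: 18798954/3090529

18798954/3090529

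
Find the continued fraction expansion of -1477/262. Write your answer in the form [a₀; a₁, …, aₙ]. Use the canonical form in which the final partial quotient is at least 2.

[-6; 2, 1, 3, 7, 1, 2]

-1477 ÷ 262 → quotient -6, remainder 95
262 ÷ 95 → quotient 2, remainder 72
95 ÷ 72 → quotient 1, remainder 23
72 ÷ 23 → quotient 3, remainder 3
23 ÷ 3 → quotient 7, remainder 2
3 ÷ 2 → quotient 1, remainder 1
2 ÷ 1 → quotient 2, remainder 0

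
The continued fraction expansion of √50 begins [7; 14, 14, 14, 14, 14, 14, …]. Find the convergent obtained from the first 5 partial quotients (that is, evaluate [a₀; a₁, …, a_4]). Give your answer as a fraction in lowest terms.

275807/39005

Work from the innermost term outward:
Start with 14.
14 + 1/(14/1) = 14 + 1/14 = 197/14
14 + 1/(197/14) = 14 + 14/197 = 2772/197
14 + 1/(2772/197) = 14 + 197/2772 = 39005/2772
7 + 1/(39005/2772) = 7 + 2772/39005 = 275807/39005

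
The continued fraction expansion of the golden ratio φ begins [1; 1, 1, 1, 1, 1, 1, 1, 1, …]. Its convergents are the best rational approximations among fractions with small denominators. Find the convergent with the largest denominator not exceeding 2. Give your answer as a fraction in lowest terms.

3/2

a_0 = 1: 1/1  (≤ bound)
a_1 = 1: 2/1  (≤ bound)
a_2 = 1: 3/2  (≤ bound)
a_3 = 1: 5/3  (> 2, stop)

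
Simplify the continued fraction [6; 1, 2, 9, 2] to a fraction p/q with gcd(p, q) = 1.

394/59

Collapse the nested fraction from the inside out:
Start with 2.
9 + 1/(2/1) = 9 + 1/2 = 19/2
2 + 1/(19/2) = 2 + 2/19 = 40/19
1 + 1/(40/19) = 1 + 19/40 = 59/40
6 + 1/(59/40) = 6 + 40/59 = 394/59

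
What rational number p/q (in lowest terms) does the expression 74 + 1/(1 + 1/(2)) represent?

a_0 = 74: 74/1
a_1 = 1: 75/1
a_2 = 2: 224/3

224/3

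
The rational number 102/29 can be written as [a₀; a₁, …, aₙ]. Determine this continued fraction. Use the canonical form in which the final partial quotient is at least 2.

[3; 1, 1, 14]

⌊102/29⌋ = 3, remainder 15
⌊29/15⌋ = 1, remainder 14
⌊15/14⌋ = 1, remainder 1
⌊14/1⌋ = 14, remainder 0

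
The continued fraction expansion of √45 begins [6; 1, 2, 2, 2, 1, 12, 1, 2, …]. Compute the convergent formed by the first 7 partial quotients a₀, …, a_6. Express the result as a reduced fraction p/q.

Start with 12.
1 + 1/(12/1) = 1 + 1/12 = 13/12
2 + 1/(13/12) = 2 + 12/13 = 38/13
2 + 1/(38/13) = 2 + 13/38 = 89/38
2 + 1/(89/38) = 2 + 38/89 = 216/89
1 + 1/(216/89) = 1 + 89/216 = 305/216
6 + 1/(305/216) = 6 + 216/305 = 2046/305

2046/305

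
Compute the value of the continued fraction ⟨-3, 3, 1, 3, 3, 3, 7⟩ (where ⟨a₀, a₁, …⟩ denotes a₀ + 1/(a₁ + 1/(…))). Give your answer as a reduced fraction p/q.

Starting at the tail and folding back:
Start with 7.
3 + 1/(7/1) = 3 + 1/7 = 22/7
3 + 1/(22/7) = 3 + 7/22 = 73/22
3 + 1/(73/22) = 3 + 22/73 = 241/73
1 + 1/(241/73) = 1 + 73/241 = 314/241
3 + 1/(314/241) = 3 + 241/314 = 1183/314
-3 + 1/(1183/314) = -3 + 314/1183 = -3235/1183

-3235/1183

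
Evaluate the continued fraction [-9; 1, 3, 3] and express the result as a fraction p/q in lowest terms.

Start with 3.
3 + 1/(3/1) = 3 + 1/3 = 10/3
1 + 1/(10/3) = 1 + 3/10 = 13/10
-9 + 1/(13/10) = -9 + 10/13 = -107/13

-107/13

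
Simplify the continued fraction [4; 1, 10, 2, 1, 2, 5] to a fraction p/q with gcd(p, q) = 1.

2402/489

Use the convergent recurrence hₖ = aₖ·hₖ₋₁ + hₖ₋₂ (and likewise for the denominators kₖ):
a_0 = 4: 4/1
a_1 = 1: 5/1
a_2 = 10: 54/11
a_3 = 2: 113/23
a_4 = 1: 167/34
a_5 = 2: 447/91
a_6 = 5: 2402/489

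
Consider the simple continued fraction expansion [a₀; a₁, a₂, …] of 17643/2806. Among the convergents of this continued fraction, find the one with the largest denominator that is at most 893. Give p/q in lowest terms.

2383/379

a_0 = 6: 6/1  (≤ bound)
a_1 = 3: 19/3  (≤ bound)
a_2 = 2: 44/7  (≤ bound)
a_3 = 10: 459/73  (≤ bound)
a_4 = 2: 962/153  (≤ bound)
a_5 = 2: 2383/379  (≤ bound)
a_6 = 7: 17643/2806  (> 893, stop)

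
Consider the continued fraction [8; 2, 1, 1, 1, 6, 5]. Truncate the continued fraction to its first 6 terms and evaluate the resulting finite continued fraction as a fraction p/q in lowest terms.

Start with 6.
1 + 1/(6/1) = 1 + 1/6 = 7/6
1 + 1/(7/6) = 1 + 6/7 = 13/7
1 + 1/(13/7) = 1 + 7/13 = 20/13
2 + 1/(20/13) = 2 + 13/20 = 53/20
8 + 1/(53/20) = 8 + 20/53 = 444/53

444/53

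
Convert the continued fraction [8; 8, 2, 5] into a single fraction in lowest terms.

755/93

Use the convergent recurrence hₖ = aₖ·hₖ₋₁ + hₖ₋₂ (and likewise for the denominators kₖ):
a_0 = 8: 8/1
a_1 = 8: 65/8
a_2 = 2: 138/17
a_3 = 5: 755/93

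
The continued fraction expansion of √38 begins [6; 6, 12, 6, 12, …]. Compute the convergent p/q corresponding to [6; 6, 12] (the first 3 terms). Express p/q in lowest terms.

Starting at the tail and folding back:
Start with 12.
6 + 1/(12/1) = 6 + 1/12 = 73/12
6 + 1/(73/12) = 6 + 12/73 = 450/73

450/73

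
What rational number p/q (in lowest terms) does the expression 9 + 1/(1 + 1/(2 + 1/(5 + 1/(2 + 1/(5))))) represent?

1850/191

Start with 5.
2 + 1/(5/1) = 2 + 1/5 = 11/5
5 + 1/(11/5) = 5 + 5/11 = 60/11
2 + 1/(60/11) = 2 + 11/60 = 131/60
1 + 1/(131/60) = 1 + 60/131 = 191/131
9 + 1/(191/131) = 9 + 131/191 = 1850/191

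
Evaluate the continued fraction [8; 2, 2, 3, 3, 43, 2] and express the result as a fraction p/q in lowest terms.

41263/4906

a_0 = 8: 8/1
a_1 = 2: 17/2
a_2 = 2: 42/5
a_3 = 3: 143/17
a_4 = 3: 471/56
a_5 = 43: 20396/2425
a_6 = 2: 41263/4906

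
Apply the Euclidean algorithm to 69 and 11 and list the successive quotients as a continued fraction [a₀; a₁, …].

[6; 3, 1, 2]

69 = 6·11 + 3, so a_0 = 6
11 = 3·3 + 2, so a_1 = 3
3 = 1·2 + 1, so a_2 = 1
2 = 2·1 + 0, so a_3 = 2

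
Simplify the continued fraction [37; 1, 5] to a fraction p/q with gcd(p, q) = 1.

a_0 = 37: 37/1
a_1 = 1: 38/1
a_2 = 5: 227/6

227/6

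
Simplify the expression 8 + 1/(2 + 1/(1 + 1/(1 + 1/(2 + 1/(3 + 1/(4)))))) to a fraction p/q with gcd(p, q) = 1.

1585/189

Work from the innermost term outward:
Start with 4.
3 + 1/(4/1) = 3 + 1/4 = 13/4
2 + 1/(13/4) = 2 + 4/13 = 30/13
1 + 1/(30/13) = 1 + 13/30 = 43/30
1 + 1/(43/30) = 1 + 30/43 = 73/43
2 + 1/(73/43) = 2 + 43/73 = 189/73
8 + 1/(189/73) = 8 + 73/189 = 1585/189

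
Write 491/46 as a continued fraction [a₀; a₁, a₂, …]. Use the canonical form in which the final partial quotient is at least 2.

Repeatedly divide and take the remainder:
491 ÷ 46 → quotient 10, remainder 31
46 ÷ 31 → quotient 1, remainder 15
31 ÷ 15 → quotient 2, remainder 1
15 ÷ 1 → quotient 15, remainder 0

[10; 1, 2, 15]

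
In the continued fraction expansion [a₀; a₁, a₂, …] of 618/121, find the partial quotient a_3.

4

Run the Euclidean algorithm, recording each quotient:
618 ÷ 121 → quotient 5, remainder 13
121 ÷ 13 → quotient 9, remainder 4
13 ÷ 4 → quotient 3, remainder 1
4 ÷ 1 → quotient 4, remainder 0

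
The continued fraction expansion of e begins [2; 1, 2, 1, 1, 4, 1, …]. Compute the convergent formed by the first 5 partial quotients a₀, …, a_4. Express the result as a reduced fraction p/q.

19/7

Build up convergents one term at a time:
a_0 = 2: 2/1
a_1 = 1: 3/1
a_2 = 2: 8/3
a_3 = 1: 11/4
a_4 = 1: 19/7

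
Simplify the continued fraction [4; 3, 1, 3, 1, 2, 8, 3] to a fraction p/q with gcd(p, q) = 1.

5893/1382

Collapse the nested fraction from the inside out:
Start with 3.
8 + 1/(3/1) = 8 + 1/3 = 25/3
2 + 1/(25/3) = 2 + 3/25 = 53/25
1 + 1/(53/25) = 1 + 25/53 = 78/53
3 + 1/(78/53) = 3 + 53/78 = 287/78
1 + 1/(287/78) = 1 + 78/287 = 365/287
3 + 1/(365/287) = 3 + 287/365 = 1382/365
4 + 1/(1382/365) = 4 + 365/1382 = 5893/1382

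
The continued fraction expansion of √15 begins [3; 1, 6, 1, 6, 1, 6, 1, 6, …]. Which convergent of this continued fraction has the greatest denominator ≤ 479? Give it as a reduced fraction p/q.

a_0 = 3: 3/1  (≤ bound)
a_1 = 1: 4/1  (≤ bound)
a_2 = 6: 27/7  (≤ bound)
a_3 = 1: 31/8  (≤ bound)
a_4 = 6: 213/55  (≤ bound)
a_5 = 1: 244/63  (≤ bound)
a_6 = 6: 1677/433  (≤ bound)
a_7 = 1: 1921/496  (> 479, stop)

1677/433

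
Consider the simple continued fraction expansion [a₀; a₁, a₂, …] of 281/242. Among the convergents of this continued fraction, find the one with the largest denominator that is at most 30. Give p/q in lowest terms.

a_0 = 1: 1/1  (≤ bound)
a_1 = 6: 7/6  (≤ bound)
a_2 = 4: 29/25  (≤ bound)
a_3 = 1: 36/31  (> 30, stop)

29/25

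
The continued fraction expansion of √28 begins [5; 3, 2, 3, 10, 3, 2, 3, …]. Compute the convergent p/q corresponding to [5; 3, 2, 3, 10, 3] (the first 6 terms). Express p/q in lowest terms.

Build up convergents one term at a time:
a_0 = 5: 5/1
a_1 = 3: 16/3
a_2 = 2: 37/7
a_3 = 3: 127/24
a_4 = 10: 1307/247
a_5 = 3: 4048/765

4048/765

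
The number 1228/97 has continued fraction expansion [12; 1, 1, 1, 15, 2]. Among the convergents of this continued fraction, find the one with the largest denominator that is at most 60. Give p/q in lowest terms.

List convergents until the denominator exceeds the bound:
a_0 = 12: 12/1  (≤ bound)
a_1 = 1: 13/1  (≤ bound)
a_2 = 1: 25/2  (≤ bound)
a_3 = 1: 38/3  (≤ bound)
a_4 = 15: 595/47  (≤ bound)
a_5 = 2: 1228/97  (> 60, stop)

595/47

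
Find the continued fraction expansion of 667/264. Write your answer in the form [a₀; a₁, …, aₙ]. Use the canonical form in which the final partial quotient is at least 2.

[2; 1, 1, 8, 1, 13]

Apply division with remainder until the remainder is 0:
⌊667/264⌋ = 2, remainder 139
⌊264/139⌋ = 1, remainder 125
⌊139/125⌋ = 1, remainder 14
⌊125/14⌋ = 8, remainder 13
⌊14/13⌋ = 1, remainder 1
⌊13/1⌋ = 13, remainder 0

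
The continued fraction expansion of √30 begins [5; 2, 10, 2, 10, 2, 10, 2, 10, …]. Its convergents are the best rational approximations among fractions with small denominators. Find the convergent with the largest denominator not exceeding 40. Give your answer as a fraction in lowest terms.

a_0 = 5: 5/1  (≤ bound)
a_1 = 2: 11/2  (≤ bound)
a_2 = 10: 115/21  (≤ bound)
a_3 = 2: 241/44  (> 40, stop)

115/21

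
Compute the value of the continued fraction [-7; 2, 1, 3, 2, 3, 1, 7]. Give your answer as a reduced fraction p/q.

Start with 7.
1 + 1/(7/1) = 1 + 1/7 = 8/7
3 + 1/(8/7) = 3 + 7/8 = 31/8
2 + 1/(31/8) = 2 + 8/31 = 70/31
3 + 1/(70/31) = 3 + 31/70 = 241/70
1 + 1/(241/70) = 1 + 70/241 = 311/241
2 + 1/(311/241) = 2 + 241/311 = 863/311
-7 + 1/(863/311) = -7 + 311/863 = -5730/863

-5730/863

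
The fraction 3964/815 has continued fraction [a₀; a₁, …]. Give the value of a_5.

11

⌊3964/815⌋ = 4, remainder 704
⌊815/704⌋ = 1, remainder 111
⌊704/111⌋ = 6, remainder 38
⌊111/38⌋ = 2, remainder 35
⌊38/35⌋ = 1, remainder 3
⌊35/3⌋ = 11, remainder 2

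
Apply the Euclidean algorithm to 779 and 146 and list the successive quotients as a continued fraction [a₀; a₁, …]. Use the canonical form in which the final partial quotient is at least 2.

Apply division with remainder until the remainder is 0:
779 ÷ 146 → quotient 5, remainder 49
146 ÷ 49 → quotient 2, remainder 48
49 ÷ 48 → quotient 1, remainder 1
48 ÷ 1 → quotient 48, remainder 0

[5; 2, 1, 48]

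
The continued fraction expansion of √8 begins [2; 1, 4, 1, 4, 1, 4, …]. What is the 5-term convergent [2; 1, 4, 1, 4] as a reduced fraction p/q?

Compute successive convergents:
a_0 = 2: 2/1
a_1 = 1: 3/1
a_2 = 4: 14/5
a_3 = 1: 17/6
a_4 = 4: 82/29

82/29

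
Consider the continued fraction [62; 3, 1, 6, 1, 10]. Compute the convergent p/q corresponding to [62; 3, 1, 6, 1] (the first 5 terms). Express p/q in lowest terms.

1930/31

Starting at the tail and folding back:
Start with 1.
6 + 1/(1/1) = 6 + 1/1 = 7/1
1 + 1/(7/1) = 1 + 1/7 = 8/7
3 + 1/(8/7) = 3 + 7/8 = 31/8
62 + 1/(31/8) = 62 + 8/31 = 1930/31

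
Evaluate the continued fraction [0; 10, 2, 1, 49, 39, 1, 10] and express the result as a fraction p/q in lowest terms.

a_0 = 0: 0/1
a_1 = 10: 1/10
a_2 = 2: 2/21
a_3 = 1: 3/31
a_4 = 49: 149/1540
a_5 = 39: 5814/60091
a_6 = 1: 5963/61631
a_7 = 10: 65444/676401

65444/676401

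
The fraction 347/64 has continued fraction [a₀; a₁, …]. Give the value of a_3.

1

⌊347/64⌋ = 5, remainder 27
⌊64/27⌋ = 2, remainder 10
⌊27/10⌋ = 2, remainder 7
⌊10/7⌋ = 1, remainder 3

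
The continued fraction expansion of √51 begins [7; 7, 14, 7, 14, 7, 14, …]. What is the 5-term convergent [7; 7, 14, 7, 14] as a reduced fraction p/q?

70693/9899

Start with 14.
7 + 1/(14/1) = 7 + 1/14 = 99/14
14 + 1/(99/14) = 14 + 14/99 = 1400/99
7 + 1/(1400/99) = 7 + 99/1400 = 9899/1400
7 + 1/(9899/1400) = 7 + 1400/9899 = 70693/9899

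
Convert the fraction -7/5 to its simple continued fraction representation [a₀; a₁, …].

[-2; 1, 1, 2]

Run the Euclidean algorithm, recording each quotient:
-7 = -2·5 + 3, so a_0 = -2
5 = 1·3 + 2, so a_1 = 1
3 = 1·2 + 1, so a_2 = 1
2 = 2·1 + 0, so a_3 = 2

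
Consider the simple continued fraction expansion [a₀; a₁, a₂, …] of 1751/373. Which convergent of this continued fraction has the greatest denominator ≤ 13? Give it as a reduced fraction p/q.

61/13

a_0 = 4: 4/1  (≤ bound)
a_1 = 1: 5/1  (≤ bound)
a_2 = 2: 14/3  (≤ bound)
a_3 = 3: 47/10  (≤ bound)
a_4 = 1: 61/13  (≤ bound)
a_5 = 2: 169/36  (> 13, stop)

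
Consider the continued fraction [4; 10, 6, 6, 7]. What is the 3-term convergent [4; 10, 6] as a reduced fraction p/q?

250/61

a_0 = 4: 4/1
a_1 = 10: 41/10
a_2 = 6: 250/61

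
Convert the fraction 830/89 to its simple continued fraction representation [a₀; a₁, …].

[9; 3, 14, 2]

830 ÷ 89 → quotient 9, remainder 29
89 ÷ 29 → quotient 3, remainder 2
29 ÷ 2 → quotient 14, remainder 1
2 ÷ 1 → quotient 2, remainder 0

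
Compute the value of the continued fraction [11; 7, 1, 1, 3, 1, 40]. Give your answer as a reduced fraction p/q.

Work from the innermost term outward:
Start with 40.
1 + 1/(40/1) = 1 + 1/40 = 41/40
3 + 1/(41/40) = 3 + 40/41 = 163/41
1 + 1/(163/41) = 1 + 41/163 = 204/163
1 + 1/(204/163) = 1 + 163/204 = 367/204
7 + 1/(367/204) = 7 + 204/367 = 2773/367
11 + 1/(2773/367) = 11 + 367/2773 = 30870/2773

30870/2773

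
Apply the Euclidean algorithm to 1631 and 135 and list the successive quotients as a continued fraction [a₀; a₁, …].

[12; 12, 3, 1, 2]

1631 ÷ 135 → quotient 12, remainder 11
135 ÷ 11 → quotient 12, remainder 3
11 ÷ 3 → quotient 3, remainder 2
3 ÷ 2 → quotient 1, remainder 1
2 ÷ 1 → quotient 2, remainder 0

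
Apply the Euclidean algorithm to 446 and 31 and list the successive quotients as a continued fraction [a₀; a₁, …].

⌊446/31⌋ = 14, remainder 12
⌊31/12⌋ = 2, remainder 7
⌊12/7⌋ = 1, remainder 5
⌊7/5⌋ = 1, remainder 2
⌊5/2⌋ = 2, remainder 1
⌊2/1⌋ = 2, remainder 0

[14; 2, 1, 1, 2, 2]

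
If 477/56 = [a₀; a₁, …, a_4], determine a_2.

Repeatedly divide and take the remainder:
477 ÷ 56 → quotient 8, remainder 29
56 ÷ 29 → quotient 1, remainder 27
29 ÷ 27 → quotient 1, remainder 2

1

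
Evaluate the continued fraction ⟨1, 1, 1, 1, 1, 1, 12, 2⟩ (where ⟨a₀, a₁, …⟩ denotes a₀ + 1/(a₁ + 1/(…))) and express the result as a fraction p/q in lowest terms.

Use the convergent recurrence hₖ = aₖ·hₖ₋₁ + hₖ₋₂ (and likewise for the denominators kₖ):
a_0 = 1: 1/1
a_1 = 1: 2/1
a_2 = 1: 3/2
a_3 = 1: 5/3
a_4 = 1: 8/5
a_5 = 1: 13/8
a_6 = 12: 164/101
a_7 = 2: 341/210

341/210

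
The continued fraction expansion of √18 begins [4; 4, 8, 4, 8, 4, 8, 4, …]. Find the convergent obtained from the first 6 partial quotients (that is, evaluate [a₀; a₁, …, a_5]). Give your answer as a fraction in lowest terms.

a_0 = 4: 4/1
a_1 = 4: 17/4
a_2 = 8: 140/33
a_3 = 4: 577/136
a_4 = 8: 4756/1121
a_5 = 4: 19601/4620

19601/4620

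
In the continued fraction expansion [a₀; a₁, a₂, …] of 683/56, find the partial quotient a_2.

683 ÷ 56 → quotient 12, remainder 11
56 ÷ 11 → quotient 5, remainder 1
11 ÷ 1 → quotient 11, remainder 0

11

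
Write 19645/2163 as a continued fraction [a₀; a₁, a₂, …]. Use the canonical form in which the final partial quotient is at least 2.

[9; 12, 6, 1, 1, 2, 5]

19645 ÷ 2163 → quotient 9, remainder 178
2163 ÷ 178 → quotient 12, remainder 27
178 ÷ 27 → quotient 6, remainder 16
27 ÷ 16 → quotient 1, remainder 11
16 ÷ 11 → quotient 1, remainder 5
11 ÷ 5 → quotient 2, remainder 1
5 ÷ 1 → quotient 5, remainder 0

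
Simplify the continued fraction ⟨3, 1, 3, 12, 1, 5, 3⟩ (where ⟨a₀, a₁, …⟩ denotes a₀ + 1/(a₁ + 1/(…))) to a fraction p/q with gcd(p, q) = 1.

Start with 3.
5 + 1/(3/1) = 5 + 1/3 = 16/3
1 + 1/(16/3) = 1 + 3/16 = 19/16
12 + 1/(19/16) = 12 + 16/19 = 244/19
3 + 1/(244/19) = 3 + 19/244 = 751/244
1 + 1/(751/244) = 1 + 244/751 = 995/751
3 + 1/(995/751) = 3 + 751/995 = 3736/995

3736/995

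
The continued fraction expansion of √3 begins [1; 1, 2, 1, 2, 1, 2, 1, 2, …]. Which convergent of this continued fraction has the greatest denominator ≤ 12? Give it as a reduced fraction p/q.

a_0 = 1: 1/1  (≤ bound)
a_1 = 1: 2/1  (≤ bound)
a_2 = 2: 5/3  (≤ bound)
a_3 = 1: 7/4  (≤ bound)
a_4 = 2: 19/11  (≤ bound)
a_5 = 1: 26/15  (> 12, stop)

19/11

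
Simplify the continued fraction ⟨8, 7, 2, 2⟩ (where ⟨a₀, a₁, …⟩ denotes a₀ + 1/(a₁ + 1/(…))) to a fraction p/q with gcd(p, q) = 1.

Compute successive convergents:
a_0 = 8: 8/1
a_1 = 7: 57/7
a_2 = 2: 122/15
a_3 = 2: 301/37

301/37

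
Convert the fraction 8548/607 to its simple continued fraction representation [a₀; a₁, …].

⌊8548/607⌋ = 14, remainder 50
⌊607/50⌋ = 12, remainder 7
⌊50/7⌋ = 7, remainder 1
⌊7/1⌋ = 7, remainder 0

[14; 12, 7, 7]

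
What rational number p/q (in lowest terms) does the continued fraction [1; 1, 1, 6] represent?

a_0 = 1: 1/1
a_1 = 1: 2/1
a_2 = 1: 3/2
a_3 = 6: 20/13

20/13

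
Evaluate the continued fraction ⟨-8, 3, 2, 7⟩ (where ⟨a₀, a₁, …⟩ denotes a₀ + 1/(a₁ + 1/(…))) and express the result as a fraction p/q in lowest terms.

-401/52

Compute successive convergents:
a_0 = -8: -8/1
a_1 = 3: -23/3
a_2 = 2: -54/7
a_3 = 7: -401/52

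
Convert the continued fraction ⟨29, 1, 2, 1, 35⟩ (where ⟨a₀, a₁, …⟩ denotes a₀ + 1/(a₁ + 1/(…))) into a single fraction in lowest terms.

4254/143

Start with 35.
1 + 1/(35/1) = 1 + 1/35 = 36/35
2 + 1/(36/35) = 2 + 35/36 = 107/36
1 + 1/(107/36) = 1 + 36/107 = 143/107
29 + 1/(143/107) = 29 + 107/143 = 4254/143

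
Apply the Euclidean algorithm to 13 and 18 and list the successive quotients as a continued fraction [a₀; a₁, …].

⌊13/18⌋ = 0, remainder 13
⌊18/13⌋ = 1, remainder 5
⌊13/5⌋ = 2, remainder 3
⌊5/3⌋ = 1, remainder 2
⌊3/2⌋ = 1, remainder 1
⌊2/1⌋ = 2, remainder 0

[0; 1, 2, 1, 1, 2]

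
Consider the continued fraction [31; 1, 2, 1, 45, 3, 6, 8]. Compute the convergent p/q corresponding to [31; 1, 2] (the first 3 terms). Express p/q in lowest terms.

95/3

Start with 2.
1 + 1/(2/1) = 1 + 1/2 = 3/2
31 + 1/(3/2) = 31 + 2/3 = 95/3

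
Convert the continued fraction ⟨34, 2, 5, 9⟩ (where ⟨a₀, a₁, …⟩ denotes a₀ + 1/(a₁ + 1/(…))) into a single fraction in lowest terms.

a_0 = 34: 34/1
a_1 = 2: 69/2
a_2 = 5: 379/11
a_3 = 9: 3480/101

3480/101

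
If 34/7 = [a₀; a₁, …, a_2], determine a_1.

34 ÷ 7 → quotient 4, remainder 6
7 ÷ 6 → quotient 1, remainder 1

1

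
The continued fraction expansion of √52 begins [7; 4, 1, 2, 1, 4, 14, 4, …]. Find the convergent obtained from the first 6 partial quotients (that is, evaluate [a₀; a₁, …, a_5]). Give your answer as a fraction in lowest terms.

Starting at the tail and folding back:
Start with 4.
1 + 1/(4/1) = 1 + 1/4 = 5/4
2 + 1/(5/4) = 2 + 4/5 = 14/5
1 + 1/(14/5) = 1 + 5/14 = 19/14
4 + 1/(19/14) = 4 + 14/19 = 90/19
7 + 1/(90/19) = 7 + 19/90 = 649/90

649/90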